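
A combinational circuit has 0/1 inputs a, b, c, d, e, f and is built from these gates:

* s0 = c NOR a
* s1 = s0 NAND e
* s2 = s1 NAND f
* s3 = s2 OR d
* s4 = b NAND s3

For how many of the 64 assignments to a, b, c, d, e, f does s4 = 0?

25

s4 = b NAND s3 must be 0, so both b = 1 and s3 = 1.
Enumerating the 64 input combinations, 25 give s4 = 0 and 39 give s4 = 1.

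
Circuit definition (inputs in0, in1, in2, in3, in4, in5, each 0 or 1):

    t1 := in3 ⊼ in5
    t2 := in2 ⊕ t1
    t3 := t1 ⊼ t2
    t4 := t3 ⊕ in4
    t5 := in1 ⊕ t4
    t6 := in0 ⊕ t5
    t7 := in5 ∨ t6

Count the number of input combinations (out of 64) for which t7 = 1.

48

t7 = in5 ∨ t6 must be 1, so at least one of in5, t6 is 1.
Enumerating the 64 input combinations, 48 give t7 = 1 and 16 give t7 = 0.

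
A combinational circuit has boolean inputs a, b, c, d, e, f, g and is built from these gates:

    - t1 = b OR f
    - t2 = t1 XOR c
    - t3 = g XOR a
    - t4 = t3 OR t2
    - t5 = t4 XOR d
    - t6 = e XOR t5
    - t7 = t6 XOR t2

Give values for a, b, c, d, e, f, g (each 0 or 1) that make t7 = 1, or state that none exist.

a=0, b=0, c=0, d=1, e=0, f=0, g=0

t7 = t6 XOR t2 must be 1, so t6 and t2 differ.
Check with a=0, b=0, c=0, d=1, e=0, f=0, g=0:
t1 = b OR f = 0 OR 0 = 0
t2 = t1 XOR c = 0 XOR 0 = 0
t3 = g XOR a = 0 XOR 0 = 0
t4 = t3 OR t2 = 0 OR 0 = 0
t5 = t4 XOR d = 0 XOR 1 = 1
t6 = e XOR t5 = 0 XOR 1 = 1
t7 = t6 XOR t2 = 1 XOR 0 = 1
So t7 = 1 as required.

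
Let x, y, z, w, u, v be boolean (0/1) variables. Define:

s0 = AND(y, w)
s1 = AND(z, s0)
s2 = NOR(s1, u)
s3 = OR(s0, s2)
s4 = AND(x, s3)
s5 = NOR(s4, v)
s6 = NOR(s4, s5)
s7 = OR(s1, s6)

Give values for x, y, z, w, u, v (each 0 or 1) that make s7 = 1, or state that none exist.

Check with x=1, y=0, z=1, w=1, u=1, v=1:
s0 = AND(y, w) = AND(0, 1) = 0
s1 = AND(z, s0) = AND(1, 0) = 0
s2 = NOR(s1, u) = NOR(0, 1) = 0
s3 = OR(s0, s2) = OR(0, 0) = 0
s4 = AND(x, s3) = AND(1, 0) = 0
s5 = NOR(s4, v) = NOR(0, 1) = 0
s6 = NOR(s4, s5) = NOR(0, 0) = 1
s7 = OR(s1, s6) = OR(0, 1) = 1
So s7 = 1 as required.

x=1, y=0, z=1, w=1, u=1, v=1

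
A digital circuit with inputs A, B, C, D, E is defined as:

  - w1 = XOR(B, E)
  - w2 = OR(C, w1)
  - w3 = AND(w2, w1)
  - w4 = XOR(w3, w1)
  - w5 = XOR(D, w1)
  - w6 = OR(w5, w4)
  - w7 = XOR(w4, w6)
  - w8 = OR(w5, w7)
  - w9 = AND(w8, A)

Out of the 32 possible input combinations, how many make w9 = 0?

24

w9 = AND(w8, A) must be 0, so at least one of w8, A is 0.
Enumerating the 32 input combinations, 24 give w9 = 0 and 8 give w9 = 1.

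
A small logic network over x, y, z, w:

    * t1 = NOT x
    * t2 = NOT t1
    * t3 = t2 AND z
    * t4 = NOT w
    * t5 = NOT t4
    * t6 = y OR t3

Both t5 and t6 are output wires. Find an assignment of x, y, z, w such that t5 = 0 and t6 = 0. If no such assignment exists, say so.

Check with x=0, y=0, z=1, w=0:
t1 = NOT x = NOT 0 = 1
t2 = NOT t1 = NOT 1 = 0
t3 = t2 AND z = 0 AND 1 = 0
t4 = NOT w = NOT 0 = 1
t5 = NOT t4 = NOT 1 = 0
t6 = y OR t3 = 0 OR 0 = 0
So t5 = 0 and t6 = 0.

x=0, y=0, z=1, w=0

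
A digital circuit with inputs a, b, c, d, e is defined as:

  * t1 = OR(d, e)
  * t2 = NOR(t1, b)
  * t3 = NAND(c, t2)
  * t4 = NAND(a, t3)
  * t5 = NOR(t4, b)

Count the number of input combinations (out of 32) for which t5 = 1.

7

t5 = NOR(t4, b) must be 1, so both t4 = 0 and b = 0.
Enumerating the 32 input combinations, 7 give t5 = 1 and 25 give t5 = 0.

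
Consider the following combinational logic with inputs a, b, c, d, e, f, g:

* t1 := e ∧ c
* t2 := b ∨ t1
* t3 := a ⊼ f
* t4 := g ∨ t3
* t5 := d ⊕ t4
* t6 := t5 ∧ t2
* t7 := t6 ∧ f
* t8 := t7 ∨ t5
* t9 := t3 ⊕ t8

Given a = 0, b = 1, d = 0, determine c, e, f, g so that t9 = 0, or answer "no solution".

c=1, e=0, f=1, g=1

Check with a = 0, b = 1, d = 0 and c=1, e=0, f=1, g=1:
t1 = e ∧ c = 0 ∧ 1 = 0
t2 = b ∨ t1 = 1 ∨ 0 = 1
t3 = a ⊼ f = 0 ⊼ 1 = 1
t4 = g ∨ t3 = 1 ∨ 1 = 1
t5 = d ⊕ t4 = 0 ⊕ 1 = 1
t6 = t5 ∧ t2 = 1 ∧ 1 = 1
t7 = t6 ∧ f = 1 ∧ 1 = 1
t8 = t7 ∨ t5 = 1 ∨ 1 = 1
t9 = t3 ⊕ t8 = 1 ⊕ 1 = 0
So t9 = 0.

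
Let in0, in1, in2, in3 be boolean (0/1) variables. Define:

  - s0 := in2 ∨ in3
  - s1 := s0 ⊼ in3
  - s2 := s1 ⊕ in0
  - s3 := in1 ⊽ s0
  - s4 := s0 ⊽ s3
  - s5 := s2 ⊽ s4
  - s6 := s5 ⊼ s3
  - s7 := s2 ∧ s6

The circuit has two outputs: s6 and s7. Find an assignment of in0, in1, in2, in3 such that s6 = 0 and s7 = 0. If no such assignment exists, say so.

in0=1, in1=0, in2=0, in3=0

Check with in0=1, in1=0, in2=0, in3=0:
s0 = in2 ∨ in3 = 0 ∨ 0 = 0
s1 = s0 ⊼ in3 = 0 ⊼ 0 = 1
s2 = s1 ⊕ in0 = 1 ⊕ 1 = 0
s3 = in1 ⊽ s0 = 0 ⊽ 0 = 1
s4 = s0 ⊽ s3 = 0 ⊽ 1 = 0
s5 = s2 ⊽ s4 = 0 ⊽ 0 = 1
s6 = s5 ⊼ s3 = 1 ⊼ 1 = 0
s7 = s2 ∧ s6 = 0 ∧ 0 = 0
So s6 = 0 and s7 = 0.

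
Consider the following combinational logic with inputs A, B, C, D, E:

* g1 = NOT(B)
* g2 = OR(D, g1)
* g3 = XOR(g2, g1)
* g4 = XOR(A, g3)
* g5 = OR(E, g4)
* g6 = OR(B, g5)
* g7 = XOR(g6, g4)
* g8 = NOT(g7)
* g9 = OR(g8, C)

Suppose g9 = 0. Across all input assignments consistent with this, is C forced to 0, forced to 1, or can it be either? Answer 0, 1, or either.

0

g9 = OR(g8, C) must be 0, so both g8 = 0 and C = 0.
g8 = NOT(g7) must be 0, so g7 = 1.
g7 = XOR(g6, g4) must be 1, so g6 and g4 differ.
Every assignment with g9 = 0 has C = 0; there are 6 such assignment(s).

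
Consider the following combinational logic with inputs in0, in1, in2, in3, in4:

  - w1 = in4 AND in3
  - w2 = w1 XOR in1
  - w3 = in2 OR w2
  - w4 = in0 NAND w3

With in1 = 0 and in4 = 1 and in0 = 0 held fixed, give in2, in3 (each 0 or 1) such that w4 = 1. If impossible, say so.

Check with in1 = 0 and in4 = 1 and in0 = 0 and in2=0, in3=1:
w1 = in4 AND in3 = 1 AND 1 = 1
w2 = w1 XOR in1 = 1 XOR 0 = 1
w3 = in2 OR w2 = 0 OR 1 = 1
w4 = in0 NAND w3 = 0 NAND 1 = 1
So w4 = 1.

in2=0 in3=1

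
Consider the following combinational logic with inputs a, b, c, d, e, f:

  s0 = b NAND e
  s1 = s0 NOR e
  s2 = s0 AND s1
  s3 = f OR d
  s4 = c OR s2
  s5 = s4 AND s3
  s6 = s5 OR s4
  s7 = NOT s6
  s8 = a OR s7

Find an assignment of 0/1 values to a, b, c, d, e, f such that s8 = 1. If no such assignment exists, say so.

a=1 b=0 c=1 d=0 e=1 f=1

s8 = a OR s7 must be 1, so at least one of a, s7 is 1.
Check with a=1 b=0 c=1 d=0 e=1 f=1:
s0 = b NAND e = 0 NAND 1 = 1
s1 = s0 NOR e = 1 NOR 1 = 0
s2 = s0 AND s1 = 1 AND 0 = 0
s3 = f OR d = 1 OR 0 = 1
s4 = c OR s2 = 1 OR 0 = 1
s5 = s4 AND s3 = 1 AND 1 = 1
s6 = s5 OR s4 = 1 OR 1 = 1
s7 = NOT s6 = NOT 1 = 0
s8 = a OR s7 = 1 OR 0 = 1
So s8 = 1 as required.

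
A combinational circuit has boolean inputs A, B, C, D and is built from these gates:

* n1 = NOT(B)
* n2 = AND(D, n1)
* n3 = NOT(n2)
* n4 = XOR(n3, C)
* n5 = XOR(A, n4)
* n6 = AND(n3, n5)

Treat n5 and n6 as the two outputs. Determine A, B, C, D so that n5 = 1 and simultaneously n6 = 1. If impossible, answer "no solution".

A=0 B=1 C=0 D=1

Check with A=0 B=1 C=0 D=1:
n1 = NOT(B) = NOT 1 = 0
n2 = AND(D, n1) = AND(1, 0) = 0
n3 = NOT(n2) = NOT 0 = 1
n4 = XOR(n3, C) = XOR(1, 0) = 1
n5 = XOR(A, n4) = XOR(0, 1) = 1
n6 = AND(n3, n5) = AND(1, 1) = 1
So n5 = 1 and n6 = 1.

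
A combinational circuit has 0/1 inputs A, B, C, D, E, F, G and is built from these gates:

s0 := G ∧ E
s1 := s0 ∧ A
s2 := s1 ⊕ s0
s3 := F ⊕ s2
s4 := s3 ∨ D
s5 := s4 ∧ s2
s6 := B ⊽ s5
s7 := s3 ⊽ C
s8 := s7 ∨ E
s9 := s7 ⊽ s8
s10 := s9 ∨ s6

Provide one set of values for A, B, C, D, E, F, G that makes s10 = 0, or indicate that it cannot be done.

s10 = s9 ∨ s6 must be 0, so both s9 = 0 and s6 = 0.
Check with A=0, B=1, C=1, D=1, E=1, F=0, G=1:
s0 = G ∧ E = 1 ∧ 1 = 1
s1 = s0 ∧ A = 1 ∧ 0 = 0
s2 = s1 ⊕ s0 = 0 ⊕ 1 = 1
s3 = F ⊕ s2 = 0 ⊕ 1 = 1
s4 = s3 ∨ D = 1 ∨ 1 = 1
s5 = s4 ∧ s2 = 1 ∧ 1 = 1
s6 = B ⊽ s5 = 1 ⊽ 1 = 0
s7 = s3 ⊽ C = 1 ⊽ 1 = 0
s8 = s7 ∨ E = 0 ∨ 1 = 1
s9 = s7 ⊽ s8 = 0 ⊽ 1 = 0
s10 = s9 ∨ s6 = 0 ∨ 0 = 0
So s10 = 0 as required.

A=0, B=1, C=1, D=1, E=1, F=0, G=1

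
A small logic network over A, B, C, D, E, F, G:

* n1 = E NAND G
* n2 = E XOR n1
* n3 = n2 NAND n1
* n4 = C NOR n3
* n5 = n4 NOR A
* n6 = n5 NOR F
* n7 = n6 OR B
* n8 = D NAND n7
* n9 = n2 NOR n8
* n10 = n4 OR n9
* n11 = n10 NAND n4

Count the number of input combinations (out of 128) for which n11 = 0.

n11 = n10 NAND n4 must be 0, so both n10 = 1 and n4 = 1.
Enumerating the 128 input combinations, 32 give n11 = 0 and 96 give n11 = 1.

32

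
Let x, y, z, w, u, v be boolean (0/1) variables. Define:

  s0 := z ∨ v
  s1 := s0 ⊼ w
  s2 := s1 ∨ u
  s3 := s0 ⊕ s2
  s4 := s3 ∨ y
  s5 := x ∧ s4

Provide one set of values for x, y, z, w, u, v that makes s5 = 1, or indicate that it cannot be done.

Check with x=1 y=0 z=0 w=0 u=0 v=0:
s0 = z ∨ v = 0 ∨ 0 = 0
s1 = s0 ⊼ w = 0 ⊼ 0 = 1
s2 = s1 ∨ u = 1 ∨ 0 = 1
s3 = s0 ⊕ s2 = 0 ⊕ 1 = 1
s4 = s3 ∨ y = 1 ∨ 0 = 1
s5 = x ∧ s4 = 1 ∧ 1 = 1
So s5 = 1 as required.

x=1 y=0 z=0 w=0 u=0 v=0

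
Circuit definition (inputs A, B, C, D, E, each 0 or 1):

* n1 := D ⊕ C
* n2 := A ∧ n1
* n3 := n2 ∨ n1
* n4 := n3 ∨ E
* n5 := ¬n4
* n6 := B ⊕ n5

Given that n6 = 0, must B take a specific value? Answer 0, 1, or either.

Both values of B occur among assignments with n6 = 0:
  B=0: A=0, B=0, C=0, D=0, E=1
  B=1: A=0, B=1, C=0, D=0, E=0

either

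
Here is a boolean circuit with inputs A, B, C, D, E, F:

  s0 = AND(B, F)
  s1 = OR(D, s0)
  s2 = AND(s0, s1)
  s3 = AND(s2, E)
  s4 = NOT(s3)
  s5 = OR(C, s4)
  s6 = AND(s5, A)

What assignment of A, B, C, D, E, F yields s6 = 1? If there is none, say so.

A=1, B=1, C=1, D=0, E=1, F=1

s6 = AND(s5, A) must be 1, so both s5 = 1 and A = 1.
s5 = OR(C, s4) must be 1, so at least one of C, s4 is 1.
Check with A=1, B=1, C=1, D=0, E=1, F=1:
s0 = AND(B, F) = AND(1, 1) = 1
s1 = OR(D, s0) = OR(0, 1) = 1
s2 = AND(s0, s1) = AND(1, 1) = 1
s3 = AND(s2, E) = AND(1, 1) = 1
s4 = NOT(s3) = NOT 1 = 0
s5 = OR(C, s4) = OR(1, 0) = 1
s6 = AND(s5, A) = AND(1, 1) = 1
So s6 = 1 as required.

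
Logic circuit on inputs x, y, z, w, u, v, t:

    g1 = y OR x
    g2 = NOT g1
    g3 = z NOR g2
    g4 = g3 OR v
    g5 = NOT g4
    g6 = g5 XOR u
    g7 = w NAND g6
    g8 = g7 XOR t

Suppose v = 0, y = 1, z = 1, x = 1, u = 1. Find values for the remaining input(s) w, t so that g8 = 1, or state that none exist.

Check with v = 0, y = 1, z = 1, x = 1, u = 1 and w=1, t=0:
g1 = y OR x = 1 OR 1 = 1
g2 = NOT g1 = NOT 1 = 0
g3 = z NOR g2 = 1 NOR 0 = 0
g4 = g3 OR v = 0 OR 0 = 0
g5 = NOT g4 = NOT 0 = 1
g6 = g5 XOR u = 1 XOR 1 = 0
g7 = w NAND g6 = 1 NAND 0 = 1
g8 = g7 XOR t = 1 XOR 0 = 1
So g8 = 1.

w=1 t=0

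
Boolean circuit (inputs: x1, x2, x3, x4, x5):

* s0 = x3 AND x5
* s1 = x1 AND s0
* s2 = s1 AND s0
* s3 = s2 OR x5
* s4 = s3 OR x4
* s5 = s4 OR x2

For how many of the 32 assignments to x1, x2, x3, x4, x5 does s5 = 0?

4

s5 = s4 OR x2 must be 0, so both s4 = 0 and x2 = 0.
Satisfying assignments:
  x1=0, x2=0, x3=0, x4=0, x5=0
  x1=0, x2=0, x3=1, x4=0, x5=0
  x1=1, x2=0, x3=0, x4=0, x5=0
  x1=1, x2=0, x3=1, x4=0, x5=0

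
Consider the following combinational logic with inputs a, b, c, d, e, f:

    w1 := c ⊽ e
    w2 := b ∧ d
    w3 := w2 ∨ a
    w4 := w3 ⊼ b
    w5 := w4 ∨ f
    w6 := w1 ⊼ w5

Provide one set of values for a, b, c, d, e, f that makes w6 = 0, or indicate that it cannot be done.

a=0, b=1, c=0, d=1, e=0, f=1

w6 = w1 ⊼ w5 must be 0, so both w1 = 1 and w5 = 1.
w1 = c ⊽ e must be 1, so both c = 0 and e = 0.
w5 = w4 ∨ f must be 1, so at least one of w4, f is 1.
Check with a=0, b=1, c=0, d=1, e=0, f=1:
w1 = c ⊽ e = 0 ⊽ 0 = 1
w2 = b ∧ d = 1 ∧ 1 = 1
w3 = w2 ∨ a = 1 ∨ 0 = 1
w4 = w3 ⊼ b = 1 ⊼ 1 = 0
w5 = w4 ∨ f = 0 ∨ 1 = 1
w6 = w1 ⊼ w5 = 1 ⊼ 1 = 0
So w6 = 0 as required.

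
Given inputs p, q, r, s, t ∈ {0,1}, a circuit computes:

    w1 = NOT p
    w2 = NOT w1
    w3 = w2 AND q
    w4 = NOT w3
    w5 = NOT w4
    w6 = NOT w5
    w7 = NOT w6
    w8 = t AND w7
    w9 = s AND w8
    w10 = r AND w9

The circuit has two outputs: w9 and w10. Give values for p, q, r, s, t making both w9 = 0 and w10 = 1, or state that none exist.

no solution exists

Across all 32 input combinations, none give both w9 = 0 and w10 = 1.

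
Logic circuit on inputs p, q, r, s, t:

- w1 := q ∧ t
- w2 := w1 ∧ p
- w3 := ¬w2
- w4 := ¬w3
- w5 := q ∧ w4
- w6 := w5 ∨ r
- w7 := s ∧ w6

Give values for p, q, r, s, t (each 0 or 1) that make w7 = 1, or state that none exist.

w7 = s ∧ w6 must be 1, so both s = 1 and w6 = 1.
w6 = w5 ∨ r must be 1, so at least one of w5, r is 1.
Check with p=1, q=0, r=1, s=1, t=0:
w1 = q ∧ t = 0 ∧ 0 = 0
w2 = w1 ∧ p = 0 ∧ 1 = 0
w3 = ¬w2 = ¬0 = 1
w4 = ¬w3 = ¬1 = 0
w5 = q ∧ w4 = 0 ∧ 0 = 0
w6 = w5 ∨ r = 0 ∨ 1 = 1
w7 = s ∧ w6 = 1 ∧ 1 = 1
So w7 = 1 as required.

p=1, q=0, r=1, s=1, t=0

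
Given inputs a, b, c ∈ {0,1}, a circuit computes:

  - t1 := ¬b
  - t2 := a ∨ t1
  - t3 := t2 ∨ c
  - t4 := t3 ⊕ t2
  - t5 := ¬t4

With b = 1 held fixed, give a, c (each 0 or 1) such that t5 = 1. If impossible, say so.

a=1 c=0

t5 = ¬t4 must be 1, so t4 = 0.
Check with b = 1 and a=1, c=0:
t1 = ¬b = ¬1 = 0
t2 = a ∨ t1 = 1 ∨ 0 = 1
t3 = t2 ∨ c = 1 ∨ 0 = 1
t4 = t3 ⊕ t2 = 1 ⊕ 1 = 0
t5 = ¬t4 = ¬0 = 1
So t5 = 1.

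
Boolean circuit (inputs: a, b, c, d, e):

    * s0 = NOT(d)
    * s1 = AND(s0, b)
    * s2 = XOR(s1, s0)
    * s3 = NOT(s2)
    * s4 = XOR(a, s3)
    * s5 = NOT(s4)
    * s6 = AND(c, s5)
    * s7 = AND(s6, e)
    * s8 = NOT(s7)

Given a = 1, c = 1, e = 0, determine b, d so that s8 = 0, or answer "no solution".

With a = 1, c = 1, e = 0 fixed, none of the 4 settings of b, d give s8 = 0.
For example, with b=1, d=0:
s0 = NOT(d) = NOT 0 = 1
s1 = AND(s0, b) = AND(1, 1) = 1
s2 = XOR(s1, s0) = XOR(1, 1) = 0
s3 = NOT(s2) = NOT 0 = 1
s4 = XOR(a, s3) = XOR(1, 1) = 0
s5 = NOT(s4) = NOT 0 = 1
s6 = AND(c, s5) = AND(1, 1) = 1
s7 = AND(s6, e) = AND(1, 0) = 0
s8 = NOT(s7) = NOT 0 = 1
giving s8 = 1 ≠ 0.

no solution exists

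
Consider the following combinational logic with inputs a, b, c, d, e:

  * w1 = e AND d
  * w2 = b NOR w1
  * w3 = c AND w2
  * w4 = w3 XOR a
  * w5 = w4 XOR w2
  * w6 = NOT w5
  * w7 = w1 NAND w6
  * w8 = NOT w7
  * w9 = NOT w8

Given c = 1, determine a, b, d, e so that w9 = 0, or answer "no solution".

a=0 b=1 d=1 e=1

Check with c = 1 and a=0, b=1, d=1, e=1:
w1 = e AND d = 1 AND 1 = 1
w2 = b NOR w1 = 1 NOR 1 = 0
w3 = c AND w2 = 1 AND 0 = 0
w4 = w3 XOR a = 0 XOR 0 = 0
w5 = w4 XOR w2 = 0 XOR 0 = 0
w6 = NOT w5 = NOT 0 = 1
w7 = w1 NAND w6 = 1 NAND 1 = 0
w8 = NOT w7 = NOT 0 = 1
w9 = NOT w8 = NOT 1 = 0
So w9 = 0.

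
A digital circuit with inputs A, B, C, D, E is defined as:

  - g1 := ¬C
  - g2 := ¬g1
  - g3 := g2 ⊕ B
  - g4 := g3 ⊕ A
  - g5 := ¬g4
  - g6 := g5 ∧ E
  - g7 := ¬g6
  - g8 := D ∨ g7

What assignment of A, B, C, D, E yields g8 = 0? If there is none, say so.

Check with A=1, B=0, C=1, D=0, E=1:
g1 = ¬C = ¬1 = 0
g2 = ¬g1 = ¬0 = 1
g3 = g2 ⊕ B = 1 ⊕ 0 = 1
g4 = g3 ⊕ A = 1 ⊕ 1 = 0
g5 = ¬g4 = ¬0 = 1
g6 = g5 ∧ E = 1 ∧ 1 = 1
g7 = ¬g6 = ¬1 = 0
g8 = D ∨ g7 = 0 ∨ 0 = 0
So g8 = 0 as required.

A=1, B=0, C=1, D=0, E=1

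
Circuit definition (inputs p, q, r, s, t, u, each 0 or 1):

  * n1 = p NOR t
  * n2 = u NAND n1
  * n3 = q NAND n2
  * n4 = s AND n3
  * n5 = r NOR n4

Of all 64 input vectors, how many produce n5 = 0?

n5 = r NOR n4 must be 0, so at least one of r, n4 is 1.
Enumerating the 64 input combinations, 41 give n5 = 0 and 23 give n5 = 1.

41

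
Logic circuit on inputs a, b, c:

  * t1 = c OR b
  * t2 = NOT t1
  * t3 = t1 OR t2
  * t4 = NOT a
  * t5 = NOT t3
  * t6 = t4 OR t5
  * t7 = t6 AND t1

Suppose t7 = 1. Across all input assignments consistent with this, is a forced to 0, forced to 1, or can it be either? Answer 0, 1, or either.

t7 = t6 AND t1 must be 1, so both t6 = 1 and t1 = 1.
t6 = t4 OR t5 must be 1, so at least one of t4, t5 is 1.
t1 = c OR b must be 1, so at least one of c, b is 1.
Every assignment with t7 = 1 has a = 0; there are 3 such assignment(s).
  a=0, b=0, c=1
  a=0, b=1, c=0
  a=0, b=1, c=1

0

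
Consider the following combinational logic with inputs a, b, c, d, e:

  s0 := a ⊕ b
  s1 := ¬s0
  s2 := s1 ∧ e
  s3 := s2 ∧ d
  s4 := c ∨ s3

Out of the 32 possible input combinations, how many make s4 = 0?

14

s4 = c ∨ s3 must be 0, so both c = 0 and s3 = 0.
s3 = s2 ∧ d must be 0, so at least one of s2, d is 0.
Enumerating the 32 input combinations, 14 give s4 = 0 and 18 give s4 = 1.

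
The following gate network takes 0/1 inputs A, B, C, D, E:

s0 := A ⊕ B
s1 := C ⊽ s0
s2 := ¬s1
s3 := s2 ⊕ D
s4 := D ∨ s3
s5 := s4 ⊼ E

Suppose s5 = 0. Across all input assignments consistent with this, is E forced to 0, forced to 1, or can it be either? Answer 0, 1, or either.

1

s5 = s4 ⊼ E must be 0, so both s4 = 1 and E = 1.
s4 = D ∨ s3 must be 1, so at least one of D, s3 is 1.
Every assignment with s5 = 0 has E = 1; there are 14 such assignment(s).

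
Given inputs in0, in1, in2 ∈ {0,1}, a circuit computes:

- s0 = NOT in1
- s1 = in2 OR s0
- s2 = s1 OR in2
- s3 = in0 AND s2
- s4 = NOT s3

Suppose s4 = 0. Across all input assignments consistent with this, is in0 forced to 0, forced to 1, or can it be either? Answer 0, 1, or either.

1

s4 = NOT s3 must be 0, so s3 = 1.
s3 = in0 AND s2 must be 1, so both in0 = 1 and s2 = 1.
s2 = s1 OR in2 must be 1, so at least one of s1, in2 is 1.
Every assignment with s4 = 0 has in0 = 1; there are 3 such assignment(s).
  in0=1, in1=0, in2=0
  in0=1, in1=0, in2=1
  in0=1, in1=1, in2=1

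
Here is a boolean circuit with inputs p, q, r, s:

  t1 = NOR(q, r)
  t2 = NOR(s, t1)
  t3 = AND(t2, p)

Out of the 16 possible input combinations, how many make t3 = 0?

13

t3 = AND(t2, p) must be 0, so at least one of t2, p is 0.
Enumerating the 16 input combinations, 13 give t3 = 0 and 3 give t3 = 1.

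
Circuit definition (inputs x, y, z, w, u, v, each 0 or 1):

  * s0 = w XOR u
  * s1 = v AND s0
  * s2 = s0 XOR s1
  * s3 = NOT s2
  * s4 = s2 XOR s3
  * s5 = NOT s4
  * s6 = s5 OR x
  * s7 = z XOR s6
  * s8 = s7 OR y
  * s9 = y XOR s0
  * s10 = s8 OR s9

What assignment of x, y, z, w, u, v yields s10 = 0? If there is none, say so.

Check with x=1 y=0 z=1 w=0 u=0 v=0:
s0 = w XOR u = 0 XOR 0 = 0
s1 = v AND s0 = 0 AND 0 = 0
s2 = s0 XOR s1 = 0 XOR 0 = 0
s3 = NOT s2 = NOT 0 = 1
s4 = s2 XOR s3 = 0 XOR 1 = 1
s5 = NOT s4 = NOT 1 = 0
s6 = s5 OR x = 0 OR 1 = 1
s7 = z XOR s6 = 1 XOR 1 = 0
s8 = s7 OR y = 0 OR 0 = 0
s9 = y XOR s0 = 0 XOR 0 = 0
s10 = s8 OR s9 = 0 OR 0 = 0
So s10 = 0 as required.

x=1 y=0 z=1 w=0 u=0 v=0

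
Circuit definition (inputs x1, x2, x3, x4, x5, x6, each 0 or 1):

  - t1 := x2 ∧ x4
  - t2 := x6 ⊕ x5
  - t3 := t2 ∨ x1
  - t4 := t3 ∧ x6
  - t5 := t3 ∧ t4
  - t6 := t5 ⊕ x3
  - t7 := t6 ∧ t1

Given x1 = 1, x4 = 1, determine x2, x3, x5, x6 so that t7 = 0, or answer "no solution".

t7 = t6 ∧ t1 must be 0, so at least one of t6, t1 is 0.
Check with x1 = 1, x4 = 1 and x2=1, x3=1, x5=1, x6=1:
t1 = x2 ∧ x4 = 1 ∧ 1 = 1
t2 = x6 ⊕ x5 = 1 ⊕ 1 = 0
t3 = t2 ∨ x1 = 0 ∨ 1 = 1
t4 = t3 ∧ x6 = 1 ∧ 1 = 1
t5 = t3 ∧ t4 = 1 ∧ 1 = 1
t6 = t5 ⊕ x3 = 1 ⊕ 1 = 0
t7 = t6 ∧ t1 = 0 ∧ 1 = 0
So t7 = 0.

x2=1, x3=1, x5=1, x6=1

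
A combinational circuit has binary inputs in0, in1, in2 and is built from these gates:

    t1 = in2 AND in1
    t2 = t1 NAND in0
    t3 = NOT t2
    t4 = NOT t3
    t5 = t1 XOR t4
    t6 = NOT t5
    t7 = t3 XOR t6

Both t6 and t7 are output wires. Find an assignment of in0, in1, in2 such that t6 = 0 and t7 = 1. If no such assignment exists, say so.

Check with in0=1, in1=1, in2=1:
t1 = in2 AND in1 = 1 AND 1 = 1
t2 = t1 NAND in0 = 1 NAND 1 = 0
t3 = NOT t2 = NOT 0 = 1
t4 = NOT t3 = NOT 1 = 0
t5 = t1 XOR t4 = 1 XOR 0 = 1
t6 = NOT t5 = NOT 1 = 0
t7 = t3 XOR t6 = 1 XOR 0 = 1
So t6 = 0 and t7 = 1.

in0=1, in1=1, in2=1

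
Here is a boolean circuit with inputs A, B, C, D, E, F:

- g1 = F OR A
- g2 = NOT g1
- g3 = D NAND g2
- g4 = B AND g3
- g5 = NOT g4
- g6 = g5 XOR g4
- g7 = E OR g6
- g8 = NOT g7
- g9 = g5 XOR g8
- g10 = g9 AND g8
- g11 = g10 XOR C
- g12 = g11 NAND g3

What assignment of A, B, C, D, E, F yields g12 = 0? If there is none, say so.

A=0, B=0, C=1, D=1, E=1, F=1

g12 = g11 NAND g3 must be 0, so both g11 = 1 and g3 = 1.
g11 = g10 XOR C must be 1, so g10 and C differ.
Check with A=0, B=0, C=1, D=1, E=1, F=1:
g1 = F OR A = 1 OR 0 = 1
g2 = NOT g1 = NOT 1 = 0
g3 = D NAND g2 = 1 NAND 0 = 1
g4 = B AND g3 = 0 AND 1 = 0
g5 = NOT g4 = NOT 0 = 1
g6 = g5 XOR g4 = 1 XOR 0 = 1
g7 = E OR g6 = 1 OR 1 = 1
g8 = NOT g7 = NOT 1 = 0
g9 = g5 XOR g8 = 1 XOR 0 = 1
g10 = g9 AND g8 = 1 AND 0 = 0
g11 = g10 XOR C = 0 XOR 1 = 1
g12 = g11 NAND g3 = 1 NAND 1 = 0
So g12 = 0 as required.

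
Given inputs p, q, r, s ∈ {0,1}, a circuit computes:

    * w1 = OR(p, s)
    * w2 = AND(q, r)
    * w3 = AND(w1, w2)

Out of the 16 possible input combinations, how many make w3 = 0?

13

w3 = AND(w1, w2) must be 0, so at least one of w1, w2 is 0.
Enumerating the 16 input combinations, 13 give w3 = 0 and 3 give w3 = 1.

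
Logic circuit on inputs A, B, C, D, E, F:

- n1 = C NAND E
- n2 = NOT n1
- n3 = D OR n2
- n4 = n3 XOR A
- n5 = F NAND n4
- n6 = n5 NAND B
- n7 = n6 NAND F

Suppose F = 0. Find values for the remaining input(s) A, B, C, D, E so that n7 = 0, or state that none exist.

no solution exists

With F = 0 fixed, none of the 32 settings of A, B, C, D, E give n7 = 0.
For example, with A=1, B=0, C=0, D=1, E=1:
n1 = C NAND E = 0 NAND 1 = 1
n2 = NOT n1 = NOT 1 = 0
n3 = D OR n2 = 1 OR 0 = 1
n4 = n3 XOR A = 1 XOR 1 = 0
n5 = F NAND n4 = 0 NAND 0 = 1
n6 = n5 NAND B = 1 NAND 0 = 1
n7 = n6 NAND F = 1 NAND 0 = 1
giving n7 = 1 ≠ 0.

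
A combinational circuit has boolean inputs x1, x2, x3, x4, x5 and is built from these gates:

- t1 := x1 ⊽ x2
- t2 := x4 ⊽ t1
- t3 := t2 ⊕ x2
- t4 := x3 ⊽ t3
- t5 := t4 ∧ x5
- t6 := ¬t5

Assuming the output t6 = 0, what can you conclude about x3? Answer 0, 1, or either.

t6 = ¬t5 must be 0, so t5 = 1.
t5 = t4 ∧ x5 must be 1, so both t4 = 1 and x5 = 1.
t4 = x3 ⊽ t3 must be 1, so both x3 = 0 and t3 = 0.
Every assignment with t6 = 0 has x3 = 0; there are 5 such assignment(s).

0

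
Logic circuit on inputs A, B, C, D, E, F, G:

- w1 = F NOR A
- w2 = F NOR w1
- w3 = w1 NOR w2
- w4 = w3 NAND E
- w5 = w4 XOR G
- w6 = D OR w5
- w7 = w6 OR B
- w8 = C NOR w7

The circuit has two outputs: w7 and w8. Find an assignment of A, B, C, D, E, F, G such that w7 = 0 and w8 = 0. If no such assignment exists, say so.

A=1, B=0, C=1, D=0, E=0, F=1, G=1

Check with A=1, B=0, C=1, D=0, E=0, F=1, G=1:
w1 = F NOR A = 1 NOR 1 = 0
w2 = F NOR w1 = 1 NOR 0 = 0
w3 = w1 NOR w2 = 0 NOR 0 = 1
w4 = w3 NAND E = 1 NAND 0 = 1
w5 = w4 XOR G = 1 XOR 1 = 0
w6 = D OR w5 = 0 OR 0 = 0
w7 = w6 OR B = 0 OR 0 = 0
w8 = C NOR w7 = 1 NOR 0 = 0
So w7 = 0 and w8 = 0.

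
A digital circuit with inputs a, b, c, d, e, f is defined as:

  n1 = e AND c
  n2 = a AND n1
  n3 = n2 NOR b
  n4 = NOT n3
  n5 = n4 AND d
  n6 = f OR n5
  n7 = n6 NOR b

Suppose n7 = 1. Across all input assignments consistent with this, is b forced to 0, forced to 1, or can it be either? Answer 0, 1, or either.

n7 = n6 NOR b must be 1, so both n6 = 0 and b = 0.
n6 = f OR n5 must be 0, so both f = 0 and n5 = 0.
Every assignment with n7 = 1 has b = 0; there are 15 such assignment(s).

0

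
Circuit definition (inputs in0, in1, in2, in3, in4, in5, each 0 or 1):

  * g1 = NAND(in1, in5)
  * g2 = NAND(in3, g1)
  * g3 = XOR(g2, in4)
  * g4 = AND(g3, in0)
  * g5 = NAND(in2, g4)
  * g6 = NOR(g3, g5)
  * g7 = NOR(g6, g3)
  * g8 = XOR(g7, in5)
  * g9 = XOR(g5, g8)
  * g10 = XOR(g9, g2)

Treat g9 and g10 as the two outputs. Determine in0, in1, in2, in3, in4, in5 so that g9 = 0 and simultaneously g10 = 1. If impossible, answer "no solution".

Check with in0=1 in1=1 in2=0 in3=0 in4=1 in5=0:
g1 = NAND(in1, in5) = NAND(1, 0) = 1
g2 = NAND(in3, g1) = NAND(0, 1) = 1
g3 = XOR(g2, in4) = XOR(1, 1) = 0
g4 = AND(g3, in0) = AND(0, 1) = 0
g5 = NAND(in2, g4) = NAND(0, 0) = 1
g6 = NOR(g3, g5) = NOR(0, 1) = 0
g7 = NOR(g6, g3) = NOR(0, 0) = 1
g8 = XOR(g7, in5) = XOR(1, 0) = 1
g9 = XOR(g5, g8) = XOR(1, 1) = 0
g10 = XOR(g9, g2) = XOR(0, 1) = 1
So g9 = 0 and g10 = 1.

in0=1 in1=1 in2=0 in3=0 in4=1 in5=0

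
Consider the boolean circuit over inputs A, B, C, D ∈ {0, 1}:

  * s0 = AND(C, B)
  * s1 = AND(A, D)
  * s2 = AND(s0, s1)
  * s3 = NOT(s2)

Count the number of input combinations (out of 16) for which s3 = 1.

15

s3 = NOT(s2) must be 1, so s2 = 0.
s2 = AND(s0, s1) must be 0, so at least one of s0, s1 is 0.
Enumerating the 16 input combinations, 15 give s3 = 1 and 1 give s3 = 0.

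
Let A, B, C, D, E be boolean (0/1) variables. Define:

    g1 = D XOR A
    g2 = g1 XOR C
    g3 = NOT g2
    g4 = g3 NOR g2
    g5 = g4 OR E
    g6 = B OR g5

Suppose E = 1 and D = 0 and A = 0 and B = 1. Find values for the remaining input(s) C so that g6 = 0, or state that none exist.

With E = 1 and D = 0 and A = 0 and B = 1 fixed, none of the 2 settings of C give g6 = 0.
For example, with C=0:
g1 = D XOR A = 0 XOR 0 = 0
g2 = g1 XOR C = 0 XOR 0 = 0
g3 = NOT g2 = NOT 0 = 1
g4 = g3 NOR g2 = 1 NOR 0 = 0
g5 = g4 OR E = 0 OR 1 = 1
g6 = B OR g5 = 1 OR 1 = 1
giving g6 = 1 ≠ 0.

no solution exists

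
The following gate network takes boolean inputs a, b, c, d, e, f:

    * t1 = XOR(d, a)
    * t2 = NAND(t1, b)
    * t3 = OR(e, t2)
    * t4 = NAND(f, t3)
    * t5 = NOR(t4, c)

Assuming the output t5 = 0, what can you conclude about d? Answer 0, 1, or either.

Both values of d occur among assignments with t5 = 0:
  d=0: a=0, b=0, c=0, d=0, e=0, f=0
  d=1: a=0, b=0, c=0, d=1, e=0, f=0

either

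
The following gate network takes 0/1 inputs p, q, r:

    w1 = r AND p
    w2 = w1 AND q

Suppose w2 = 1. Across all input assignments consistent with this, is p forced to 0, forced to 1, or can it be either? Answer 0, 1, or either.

1

w2 = w1 AND q must be 1, so both w1 = 1 and q = 1.
w1 = r AND p must be 1, so both r = 1 and p = 1.
Every assignment with w2 = 1 has p = 1; there are 1 such assignment(s).
  p=1, q=1, r=1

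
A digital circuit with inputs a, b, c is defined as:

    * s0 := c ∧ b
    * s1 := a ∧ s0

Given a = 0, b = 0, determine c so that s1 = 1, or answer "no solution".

With a = 0, b = 0 fixed, none of the 2 settings of c give s1 = 1.
For example, with c=1:
s0 = c ∧ b = 1 ∧ 0 = 0
s1 = a ∧ s0 = 0 ∧ 0 = 0
giving s1 = 0 ≠ 1.

no solution exists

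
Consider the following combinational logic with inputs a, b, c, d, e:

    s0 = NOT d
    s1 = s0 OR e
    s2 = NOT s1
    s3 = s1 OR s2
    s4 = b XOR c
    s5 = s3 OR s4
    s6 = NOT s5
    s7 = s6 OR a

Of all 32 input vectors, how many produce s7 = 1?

s7 = s6 OR a must be 1, so at least one of s6, a is 1.
Enumerating the 32 input combinations, 16 give s7 = 1 and 16 give s7 = 0.

16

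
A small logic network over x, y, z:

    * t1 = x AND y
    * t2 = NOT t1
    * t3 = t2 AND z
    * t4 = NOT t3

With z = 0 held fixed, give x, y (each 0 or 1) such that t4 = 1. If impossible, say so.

t4 = NOT t3 must be 1, so t3 = 0.
t3 = t2 AND z must be 0, so at least one of t2, z is 0.
Check with z = 0 and x=1, y=0:
t1 = x AND y = 1 AND 0 = 0
t2 = NOT t1 = NOT 0 = 1
t3 = t2 AND z = 1 AND 0 = 0
t4 = NOT t3 = NOT 0 = 1
So t4 = 1.

x=1, y=0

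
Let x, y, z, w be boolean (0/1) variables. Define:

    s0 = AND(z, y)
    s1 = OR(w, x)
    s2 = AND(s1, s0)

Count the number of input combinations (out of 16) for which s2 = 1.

3

s2 = AND(s1, s0) must be 1, so both s1 = 1 and s0 = 1.
s1 = OR(w, x) must be 1, so at least one of w, x is 1.
Satisfying assignments:
  x=0, y=1, z=1, w=1
  x=1, y=1, z=1, w=0
  x=1, y=1, z=1, w=1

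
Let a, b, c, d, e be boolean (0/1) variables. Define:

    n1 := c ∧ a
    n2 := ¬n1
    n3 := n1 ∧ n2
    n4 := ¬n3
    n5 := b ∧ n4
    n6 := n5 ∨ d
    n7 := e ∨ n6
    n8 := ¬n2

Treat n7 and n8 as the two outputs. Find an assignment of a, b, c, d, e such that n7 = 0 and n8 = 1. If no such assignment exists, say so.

Check with a=1 b=0 c=1 d=0 e=0:
n1 = c ∧ a = 1 ∧ 1 = 1
n2 = ¬n1 = ¬1 = 0
n3 = n1 ∧ n2 = 1 ∧ 0 = 0
n4 = ¬n3 = ¬0 = 1
n5 = b ∧ n4 = 0 ∧ 1 = 0
n6 = n5 ∨ d = 0 ∨ 0 = 0
n7 = e ∨ n6 = 0 ∨ 0 = 0
n8 = ¬n2 = ¬0 = 1
So n7 = 0 and n8 = 1.

a=1 b=0 c=1 d=0 e=0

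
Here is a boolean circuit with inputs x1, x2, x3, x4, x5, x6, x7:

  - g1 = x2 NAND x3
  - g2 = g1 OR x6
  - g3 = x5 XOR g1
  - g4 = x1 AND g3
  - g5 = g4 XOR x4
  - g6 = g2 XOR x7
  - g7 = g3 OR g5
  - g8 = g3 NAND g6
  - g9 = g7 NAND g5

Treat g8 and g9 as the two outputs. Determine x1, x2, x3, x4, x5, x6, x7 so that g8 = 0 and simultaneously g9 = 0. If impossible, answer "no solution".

x1=0, x2=0, x3=0, x4=1, x5=0, x6=0, x7=0

Check with x1=0, x2=0, x3=0, x4=1, x5=0, x6=0, x7=0:
g1 = x2 NAND x3 = 0 NAND 0 = 1
g2 = g1 OR x6 = 1 OR 0 = 1
g3 = x5 XOR g1 = 0 XOR 1 = 1
g4 = x1 AND g3 = 0 AND 1 = 0
g5 = g4 XOR x4 = 0 XOR 1 = 1
g6 = g2 XOR x7 = 1 XOR 0 = 1
g7 = g3 OR g5 = 1 OR 1 = 1
g8 = g3 NAND g6 = 1 NAND 1 = 0
g9 = g7 NAND g5 = 1 NAND 1 = 0
So g8 = 0 and g9 = 0.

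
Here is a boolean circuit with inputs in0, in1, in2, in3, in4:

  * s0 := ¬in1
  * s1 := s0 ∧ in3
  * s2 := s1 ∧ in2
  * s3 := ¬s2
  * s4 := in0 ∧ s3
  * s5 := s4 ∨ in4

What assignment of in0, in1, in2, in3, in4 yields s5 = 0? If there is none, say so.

in0=0, in1=0, in2=1, in3=1, in4=0

s5 = s4 ∨ in4 must be 0, so both s4 = 0 and in4 = 0.
s4 = in0 ∧ s3 must be 0, so at least one of in0, s3 is 0.
Check with in0=0, in1=0, in2=1, in3=1, in4=0:
s0 = ¬in1 = ¬0 = 1
s1 = s0 ∧ in3 = 1 ∧ 1 = 1
s2 = s1 ∧ in2 = 1 ∧ 1 = 1
s3 = ¬s2 = ¬1 = 0
s4 = in0 ∧ s3 = 0 ∧ 0 = 0
s5 = s4 ∨ in4 = 0 ∨ 0 = 0
So s5 = 0 as required.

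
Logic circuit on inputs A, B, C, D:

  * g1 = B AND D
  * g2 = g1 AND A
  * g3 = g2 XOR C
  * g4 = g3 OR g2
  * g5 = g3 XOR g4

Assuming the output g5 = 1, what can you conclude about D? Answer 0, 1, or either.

g5 = g3 XOR g4 must be 1, so g3 and g4 differ.
Every assignment with g5 = 1 has D = 1; there are 1 such assignment(s).
  A=1, B=1, C=1, D=1

1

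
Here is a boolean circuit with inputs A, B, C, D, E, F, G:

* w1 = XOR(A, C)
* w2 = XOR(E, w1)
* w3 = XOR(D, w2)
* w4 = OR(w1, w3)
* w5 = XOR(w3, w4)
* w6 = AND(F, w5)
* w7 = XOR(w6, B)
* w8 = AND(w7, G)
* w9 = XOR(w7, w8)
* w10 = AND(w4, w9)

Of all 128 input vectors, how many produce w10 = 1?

24

w10 = AND(w4, w9) must be 1, so both w4 = 1 and w9 = 1.
w4 = OR(w1, w3) must be 1, so at least one of w1, w3 is 1.
w9 = XOR(w7, w8) must be 1, so w7 and w8 differ.
Enumerating the 128 input combinations, 24 give w10 = 1 and 104 give w10 = 0.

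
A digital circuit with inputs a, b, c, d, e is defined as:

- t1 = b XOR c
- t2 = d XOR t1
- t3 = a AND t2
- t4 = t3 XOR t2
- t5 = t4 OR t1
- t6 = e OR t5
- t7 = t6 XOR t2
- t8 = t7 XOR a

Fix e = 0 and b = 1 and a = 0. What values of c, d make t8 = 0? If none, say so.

t8 = t7 XOR a must be 0, so t7 and a are equal.
Check with e = 0 and b = 1 and a = 0 and c=1, d=1:
t1 = b XOR c = 1 XOR 1 = 0
t2 = d XOR t1 = 1 XOR 0 = 1
t3 = a AND t2 = 0 AND 1 = 0
t4 = t3 XOR t2 = 0 XOR 1 = 1
t5 = t4 OR t1 = 1 OR 0 = 1
t6 = e OR t5 = 0 OR 1 = 1
t7 = t6 XOR t2 = 1 XOR 1 = 0
t8 = t7 XOR a = 0 XOR 0 = 0
So t8 = 0.

c=1, d=1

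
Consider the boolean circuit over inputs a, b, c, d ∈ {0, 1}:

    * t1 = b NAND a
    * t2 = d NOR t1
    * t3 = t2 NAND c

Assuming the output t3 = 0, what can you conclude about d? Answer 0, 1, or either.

t3 = t2 NAND c must be 0, so both t2 = 1 and c = 1.
Every assignment with t3 = 0 has d = 0; there are 1 such assignment(s).
  a=1, b=1, c=1, d=0

0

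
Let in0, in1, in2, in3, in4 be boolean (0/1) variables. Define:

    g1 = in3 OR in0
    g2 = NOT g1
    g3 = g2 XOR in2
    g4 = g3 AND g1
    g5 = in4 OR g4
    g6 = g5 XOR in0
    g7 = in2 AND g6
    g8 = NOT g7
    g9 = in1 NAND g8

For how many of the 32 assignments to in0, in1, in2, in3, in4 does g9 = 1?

g9 = in1 NAND g8 must be 1, so at least one of in1, g8 is 0.
Enumerating the 32 input combinations, 19 give g9 = 1 and 13 give g9 = 0.

19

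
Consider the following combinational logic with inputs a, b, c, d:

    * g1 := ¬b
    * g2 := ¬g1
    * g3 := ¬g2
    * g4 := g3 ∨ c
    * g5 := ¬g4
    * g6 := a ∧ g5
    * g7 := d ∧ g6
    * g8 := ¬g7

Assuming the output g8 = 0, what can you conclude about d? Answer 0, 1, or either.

g8 = ¬g7 must be 0, so g7 = 1.
Every assignment with g8 = 0 has d = 1; there are 1 such assignment(s).
  a=1, b=1, c=0, d=1

1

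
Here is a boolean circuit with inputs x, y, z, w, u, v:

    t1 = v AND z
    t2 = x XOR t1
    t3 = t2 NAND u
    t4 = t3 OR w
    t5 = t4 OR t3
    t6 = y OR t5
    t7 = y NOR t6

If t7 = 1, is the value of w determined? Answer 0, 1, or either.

0

t7 = y NOR t6 must be 1, so both y = 0 and t6 = 0.
Every assignment with t7 = 1 has w = 0; there are 4 such assignment(s).
  x=0, y=0, z=1, w=0, u=1, v=1
  x=1, y=0, z=0, w=0, u=1, v=0
  x=1, y=0, z=0, w=0, u=1, v=1
  x=1, y=0, z=1, w=0, u=1, v=0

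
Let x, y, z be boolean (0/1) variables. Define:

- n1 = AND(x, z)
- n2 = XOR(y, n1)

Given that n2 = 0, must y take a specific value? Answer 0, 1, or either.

Both values of y occur among assignments with n2 = 0:
  y=0: x=0, y=0, z=0
  y=1: x=1, y=1, z=1

either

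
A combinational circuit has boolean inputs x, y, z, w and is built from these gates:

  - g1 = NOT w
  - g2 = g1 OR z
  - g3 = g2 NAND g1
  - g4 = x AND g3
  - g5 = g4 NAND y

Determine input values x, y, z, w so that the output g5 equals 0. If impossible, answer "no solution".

g5 = g4 NAND y must be 0, so both g4 = 1 and y = 1.
Check with x=1 y=1 z=1 w=1:
g1 = NOT w = NOT 1 = 0
g2 = g1 OR z = 0 OR 1 = 1
g3 = g2 NAND g1 = 1 NAND 0 = 1
g4 = x AND g3 = 1 AND 1 = 1
g5 = g4 NAND y = 1 NAND 1 = 0
So g5 = 0 as required.

x=1 y=1 z=1 w=1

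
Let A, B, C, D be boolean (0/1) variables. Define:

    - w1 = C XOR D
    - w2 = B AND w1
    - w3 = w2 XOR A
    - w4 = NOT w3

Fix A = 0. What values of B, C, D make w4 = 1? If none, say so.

B=1, C=1, D=1

Check with A = 0 and B=1, C=1, D=1:
w1 = C XOR D = 1 XOR 1 = 0
w2 = B AND w1 = 1 AND 0 = 0
w3 = w2 XOR A = 0 XOR 0 = 0
w4 = NOT w3 = NOT 0 = 1
So w4 = 1.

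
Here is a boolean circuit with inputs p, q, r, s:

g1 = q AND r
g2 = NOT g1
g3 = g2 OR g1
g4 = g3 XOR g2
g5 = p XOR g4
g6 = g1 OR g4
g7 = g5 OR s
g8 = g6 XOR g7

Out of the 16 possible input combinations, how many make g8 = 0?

6

g8 = g6 XOR g7 must be 0, so g6 and g7 are equal.
Satisfying assignments:
  p=0, q=0, r=0, s=0
  p=0, q=0, r=1, s=0
  p=0, q=1, r=0, s=0
  p=0, q=1, r=1, s=0
  p=0, q=1, r=1, s=1
  p=1, q=1, r=1, s=1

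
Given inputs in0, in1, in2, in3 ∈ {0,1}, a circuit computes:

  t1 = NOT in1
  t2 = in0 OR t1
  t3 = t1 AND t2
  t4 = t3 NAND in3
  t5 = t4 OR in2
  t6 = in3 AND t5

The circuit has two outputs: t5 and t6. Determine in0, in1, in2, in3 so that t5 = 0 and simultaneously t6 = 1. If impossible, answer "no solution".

no solution exists

Across all 16 input combinations, none give both t5 = 0 and t6 = 1.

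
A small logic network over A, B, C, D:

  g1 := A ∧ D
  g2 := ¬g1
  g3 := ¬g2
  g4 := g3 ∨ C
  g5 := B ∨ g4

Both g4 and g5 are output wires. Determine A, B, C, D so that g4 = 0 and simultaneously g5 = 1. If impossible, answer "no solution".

Check with A=0 B=1 C=0 D=1:
g1 = A ∧ D = 0 ∧ 1 = 0
g2 = ¬g1 = ¬0 = 1
g3 = ¬g2 = ¬1 = 0
g4 = g3 ∨ C = 0 ∨ 0 = 0
g5 = B ∨ g4 = 1 ∨ 0 = 1
So g4 = 0 and g5 = 1.

A=0 B=1 C=0 D=1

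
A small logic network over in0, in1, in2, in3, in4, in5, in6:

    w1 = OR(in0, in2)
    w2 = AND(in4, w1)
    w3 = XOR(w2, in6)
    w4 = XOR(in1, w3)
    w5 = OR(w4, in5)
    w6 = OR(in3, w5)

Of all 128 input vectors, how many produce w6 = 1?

w6 = OR(in3, w5) must be 1, so at least one of in3, w5 is 1.
Enumerating the 128 input combinations, 112 give w6 = 1 and 16 give w6 = 0.

112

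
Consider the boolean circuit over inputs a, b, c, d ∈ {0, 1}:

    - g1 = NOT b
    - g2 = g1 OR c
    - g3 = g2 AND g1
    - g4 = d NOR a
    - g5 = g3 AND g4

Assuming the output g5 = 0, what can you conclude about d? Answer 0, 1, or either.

either

Both values of d occur among assignments with g5 = 0:
  d=0: a=0, b=1, c=0, d=0
  d=1: a=0, b=0, c=0, d=1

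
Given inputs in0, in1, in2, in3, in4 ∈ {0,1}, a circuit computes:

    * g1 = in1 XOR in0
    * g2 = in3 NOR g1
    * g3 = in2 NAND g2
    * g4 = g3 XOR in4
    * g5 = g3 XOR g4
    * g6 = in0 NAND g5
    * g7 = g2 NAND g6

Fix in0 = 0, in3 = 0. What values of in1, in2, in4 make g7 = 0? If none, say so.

in1=0 in2=1 in4=1

g7 = g2 NAND g6 must be 0, so both g2 = 1 and g6 = 1.
Check with in0 = 0, in3 = 0 and in1=0, in2=1, in4=1:
g1 = in1 XOR in0 = 0 XOR 0 = 0
g2 = in3 NOR g1 = 0 NOR 0 = 1
g3 = in2 NAND g2 = 1 NAND 1 = 0
g4 = g3 XOR in4 = 0 XOR 1 = 1
g5 = g3 XOR g4 = 0 XOR 1 = 1
g6 = in0 NAND g5 = 0 NAND 1 = 1
g7 = g2 NAND g6 = 1 NAND 1 = 0
So g7 = 0.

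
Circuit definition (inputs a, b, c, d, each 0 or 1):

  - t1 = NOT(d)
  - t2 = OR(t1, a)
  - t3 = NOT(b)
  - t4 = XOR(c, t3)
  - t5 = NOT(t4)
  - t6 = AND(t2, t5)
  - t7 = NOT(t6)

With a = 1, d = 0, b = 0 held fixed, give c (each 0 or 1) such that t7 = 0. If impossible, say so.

t7 = NOT(t6) must be 0, so t6 = 1.
t6 = AND(t2, t5) must be 1, so both t2 = 1 and t5 = 1.
Check with a = 1, d = 0, b = 0 and c=1:
t1 = NOT(d) = NOT 0 = 1
t2 = OR(t1, a) = OR(1, 1) = 1
t3 = NOT(b) = NOT 0 = 1
t4 = XOR(c, t3) = XOR(1, 1) = 0
t5 = NOT(t4) = NOT 0 = 1
t6 = AND(t2, t5) = AND(1, 1) = 1
t7 = NOT(t6) = NOT 1 = 0
So t7 = 0.

c=1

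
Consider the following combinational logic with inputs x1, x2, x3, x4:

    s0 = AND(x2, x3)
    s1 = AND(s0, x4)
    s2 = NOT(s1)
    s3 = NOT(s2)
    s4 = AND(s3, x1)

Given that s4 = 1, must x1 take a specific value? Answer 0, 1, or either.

1

s4 = AND(s3, x1) must be 1, so both s3 = 1 and x1 = 1.
Every assignment with s4 = 1 has x1 = 1; there are 1 such assignment(s).
  x1=1, x2=1, x3=1, x4=1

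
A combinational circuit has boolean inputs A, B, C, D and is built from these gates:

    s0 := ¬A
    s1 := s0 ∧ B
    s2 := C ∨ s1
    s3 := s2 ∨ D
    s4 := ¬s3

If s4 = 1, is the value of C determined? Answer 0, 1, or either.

s4 = ¬s3 must be 1, so s3 = 0.
s3 = s2 ∨ D must be 0, so both s2 = 0 and D = 0.
s2 = C ∨ s1 must be 0, so both C = 0 and s1 = 0.
Every assignment with s4 = 1 has C = 0; there are 3 such assignment(s).
  A=0, B=0, C=0, D=0
  A=1, B=0, C=0, D=0
  A=1, B=1, C=0, D=0

0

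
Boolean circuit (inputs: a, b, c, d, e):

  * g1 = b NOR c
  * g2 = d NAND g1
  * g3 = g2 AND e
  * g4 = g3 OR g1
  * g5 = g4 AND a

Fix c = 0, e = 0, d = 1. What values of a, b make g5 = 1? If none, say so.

g5 = g4 AND a must be 1, so both g4 = 1 and a = 1.
g4 = g3 OR g1 must be 1, so at least one of g3, g1 is 1.
Check with c = 0, e = 0, d = 1 and a=1, b=0:
g1 = b NOR c = 0 NOR 0 = 1
g2 = d NAND g1 = 1 NAND 1 = 0
g3 = g2 AND e = 0 AND 0 = 0
g4 = g3 OR g1 = 0 OR 1 = 1
g5 = g4 AND a = 1 AND 1 = 1
So g5 = 1.

a=1 b=0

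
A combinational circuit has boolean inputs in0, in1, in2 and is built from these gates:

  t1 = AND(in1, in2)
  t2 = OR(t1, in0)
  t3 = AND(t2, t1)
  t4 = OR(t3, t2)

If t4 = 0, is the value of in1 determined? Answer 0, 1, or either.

Both values of in1 occur among assignments with t4 = 0:
  in1=0: in0=0, in1=0, in2=0
  in1=1: in0=0, in1=1, in2=0

either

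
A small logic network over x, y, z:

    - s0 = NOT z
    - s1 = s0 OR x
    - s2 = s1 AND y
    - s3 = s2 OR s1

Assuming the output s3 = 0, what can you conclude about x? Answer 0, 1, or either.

0

s3 = s2 OR s1 must be 0, so both s2 = 0 and s1 = 0.
s2 = s1 AND y must be 0, so at least one of s1, y is 0.
s1 = s0 OR x must be 0, so both s0 = 0 and x = 0.
Every assignment with s3 = 0 has x = 0; there are 2 such assignment(s).
  x=0, y=0, z=1
  x=0, y=1, z=1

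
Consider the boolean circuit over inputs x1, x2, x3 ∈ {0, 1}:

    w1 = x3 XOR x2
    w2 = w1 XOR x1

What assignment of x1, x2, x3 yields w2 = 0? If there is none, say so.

w2 = w1 XOR x1 must be 0, so w1 and x1 are equal.
Check with x1=0, x2=0, x3=0:
w1 = x3 XOR x2 = 0 XOR 0 = 0
w2 = w1 XOR x1 = 0 XOR 0 = 0
So w2 = 0 as required.

x1=0, x2=0, x3=0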